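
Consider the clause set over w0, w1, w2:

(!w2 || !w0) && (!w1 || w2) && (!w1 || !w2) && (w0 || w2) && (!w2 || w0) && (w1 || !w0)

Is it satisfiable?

No

Case w2 = false:
Unit clause (!w1) forces w1 = false.
Unit clause (w0) forces w0 = true.
That conflicts with the unit clause (!w0).
Undo w2 and try w2 = true.
Unit clause (!w0) forces w0 = false.
That conflicts with the unit clause (w0).
Both values of w2 lead to a conflict.
No assignment satisfies every clause.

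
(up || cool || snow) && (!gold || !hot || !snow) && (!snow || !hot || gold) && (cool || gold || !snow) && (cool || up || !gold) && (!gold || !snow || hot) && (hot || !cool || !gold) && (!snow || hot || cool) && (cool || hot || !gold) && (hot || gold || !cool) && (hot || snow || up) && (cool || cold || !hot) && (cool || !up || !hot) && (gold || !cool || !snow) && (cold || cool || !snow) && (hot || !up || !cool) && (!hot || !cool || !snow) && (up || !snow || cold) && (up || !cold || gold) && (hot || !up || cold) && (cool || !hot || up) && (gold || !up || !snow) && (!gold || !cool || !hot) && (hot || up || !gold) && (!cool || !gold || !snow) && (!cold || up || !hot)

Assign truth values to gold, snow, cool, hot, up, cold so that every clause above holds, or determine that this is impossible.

Try up = false.
Try cool = true.
Try hot = true.
(!snow) alone gives snow = false.
(!gold) alone gives gold = false.
(!cold) alone gives cold = false.
All clauses are satisfied.

gold ↦ false,  snow ↦ false,  cool ↦ true,  hot ↦ true,  up ↦ false,  cold ↦ false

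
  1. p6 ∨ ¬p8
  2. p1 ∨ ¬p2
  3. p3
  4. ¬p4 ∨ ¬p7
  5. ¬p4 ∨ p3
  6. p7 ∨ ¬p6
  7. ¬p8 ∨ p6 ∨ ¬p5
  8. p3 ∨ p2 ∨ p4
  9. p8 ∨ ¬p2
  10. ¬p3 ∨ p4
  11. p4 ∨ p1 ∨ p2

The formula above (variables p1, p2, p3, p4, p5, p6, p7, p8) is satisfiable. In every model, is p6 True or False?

Suppose p6 = True.
(p3) alone gives p3 = True.
(p7) alone gives p7 = True.
(¬p4) alone gives p4 = False.
Now (p4) is unsatisfied and unit — conflict.
So every satisfying assignment has p6 = False.

False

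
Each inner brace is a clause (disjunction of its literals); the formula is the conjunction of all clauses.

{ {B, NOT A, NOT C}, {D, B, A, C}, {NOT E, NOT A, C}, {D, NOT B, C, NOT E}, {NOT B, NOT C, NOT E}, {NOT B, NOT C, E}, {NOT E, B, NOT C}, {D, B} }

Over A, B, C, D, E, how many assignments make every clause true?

There are 2^5 = 32 truth assignments over (A, B, C, D, E).
Split on A. With A = true, the clauses containing A are satisfied and NOT A drops from the rest; 3 of the 2^4 = 16 assignments to the other variables satisfy what remains.
With A = false, by the same count on the reduced clause set, 6 assignments work.
(One model: A=F, B=F, C=F, D=T, E=F.)
Total: 3 + 6 = 9.

9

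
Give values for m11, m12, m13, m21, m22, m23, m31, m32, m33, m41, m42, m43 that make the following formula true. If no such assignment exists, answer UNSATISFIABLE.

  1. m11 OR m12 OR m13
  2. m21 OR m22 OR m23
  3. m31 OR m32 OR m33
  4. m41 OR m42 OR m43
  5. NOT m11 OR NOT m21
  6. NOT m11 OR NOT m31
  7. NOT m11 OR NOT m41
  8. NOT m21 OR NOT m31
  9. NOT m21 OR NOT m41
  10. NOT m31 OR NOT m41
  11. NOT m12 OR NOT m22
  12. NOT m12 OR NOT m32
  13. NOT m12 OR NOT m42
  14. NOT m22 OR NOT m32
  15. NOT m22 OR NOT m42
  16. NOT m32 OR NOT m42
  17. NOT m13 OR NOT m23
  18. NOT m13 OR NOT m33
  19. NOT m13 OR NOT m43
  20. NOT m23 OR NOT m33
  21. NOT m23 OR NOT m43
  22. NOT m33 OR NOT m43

UNSATISFIABLE

Case m11 = false:
Case m12 = true:
Unit clause (NOT m22) forces m22 = false.
Unit clause (NOT m32) forces m32 = false.
Unit clause (NOT m42) forces m42 = false.
Case m21 = true:
Unit clause (NOT m31) forces m31 = false.
Unit clause (m33) forces m33 = true.
Unit clause (NOT m41) forces m41 = false.
Unit clause (m43) forces m43 = true.
But (NOT m43) is also a unit clause — contradiction.
Undo m21 and try m21 = false.
Unit clause (m23) forces m23 = true.
Unit clause (NOT m13) forces m13 = false.
Unit clause (NOT m33) forces m33 = false.
Unit clause (m31) forces m31 = true.
Unit clause (NOT m41) forces m41 = false.
Unit clause (m43) forces m43 = true.
But (NOT m43) is also a unit clause — contradiction.
Either choice for m21 ends in contradiction.
Undo m12 and try m12 = false.
Unit clause (m13) forces m13 = true.
Unit clause (NOT m23) forces m23 = false.
Unit clause (NOT m33) forces m33 = false.
Unit clause (NOT m43) forces m43 = false.
Case m21 = true:
Unit clause (NOT m31) forces m31 = false.
Unit clause (m32) forces m32 = true.
Unit clause (NOT m41) forces m41 = false.
Unit clause (m42) forces m42 = true.
But (NOT m42) is also a unit clause — contradiction.
Undo m21 and try m21 = false.
Unit clause (m22) forces m22 = true.
Unit clause (NOT m32) forces m32 = false.
Unit clause (m31) forces m31 = true.
Unit clause (NOT m41) forces m41 = false.
Unit clause (m42) forces m42 = true.
But (NOT m42) is also a unit clause — contradiction.
Either choice for m21 ends in contradiction.
Either choice for m12 ends in contradiction.
Undo m11 and try m11 = true.
Unit clause (NOT m21) forces m21 = false.
Unit clause (NOT m31) forces m31 = false.
Unit clause (NOT m41) forces m41 = false.
Case m22 = true:
Unit clause (NOT m12) forces m12 = false.
Unit clause (NOT m32) forces m32 = false.
Unit clause (m33) forces m33 = true.
Unit clause (NOT m42) forces m42 = false.
Unit clause (m43) forces m43 = true.
But (NOT m43) is also a unit clause — contradiction.
Undo m22 and try m22 = false.
Unit clause (m23) forces m23 = true.
Unit clause (NOT m13) forces m13 = false.
Unit clause (NOT m33) forces m33 = false.
Unit clause (m32) forces m32 = true.
Unit clause (NOT m12) forces m12 = false.
Unit clause (NOT m42) forces m42 = false.
Unit clause (m43) forces m43 = true.
But (NOT m43) is also a unit clause — contradiction.
Either choice for m22 ends in contradiction.
Either choice for m11 ends in contradiction.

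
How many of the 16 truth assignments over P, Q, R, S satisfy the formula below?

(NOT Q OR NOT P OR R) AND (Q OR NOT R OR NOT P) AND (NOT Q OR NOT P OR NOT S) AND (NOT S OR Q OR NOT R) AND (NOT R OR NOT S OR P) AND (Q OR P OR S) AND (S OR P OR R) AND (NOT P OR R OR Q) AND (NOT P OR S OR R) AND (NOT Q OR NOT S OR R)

3

There are 2^4 = 16 truth assignments over (P, Q, R, S).
Split on R. With R = true, the clauses containing R are satisfied and NOT R drops from the rest; 2 of the 2^3 = 8 assignments to the other variables satisfy what remains.
With R = false, by the same count on the reduced clause set, 1 assignment works.
Total: 2 + 1 = 3.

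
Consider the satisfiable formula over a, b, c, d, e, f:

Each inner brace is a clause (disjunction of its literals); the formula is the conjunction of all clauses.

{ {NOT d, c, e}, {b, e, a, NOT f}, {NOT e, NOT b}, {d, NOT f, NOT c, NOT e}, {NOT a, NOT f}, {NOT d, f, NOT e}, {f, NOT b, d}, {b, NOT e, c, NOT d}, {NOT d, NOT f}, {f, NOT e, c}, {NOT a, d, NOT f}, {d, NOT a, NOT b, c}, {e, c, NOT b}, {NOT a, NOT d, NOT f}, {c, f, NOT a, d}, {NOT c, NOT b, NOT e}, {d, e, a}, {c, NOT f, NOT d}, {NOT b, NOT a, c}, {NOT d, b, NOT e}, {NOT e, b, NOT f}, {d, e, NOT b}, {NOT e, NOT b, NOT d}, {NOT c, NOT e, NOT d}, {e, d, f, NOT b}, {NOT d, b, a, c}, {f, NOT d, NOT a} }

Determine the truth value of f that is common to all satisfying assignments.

Suppose f = true.
(NOT a) alone gives a = false.
(NOT d) alone gives d = false.
(e) alone gives e = true.
(NOT b) alone gives b = false.
That conflicts with the unit clause (b).
So every satisfying assignment has f = False.

False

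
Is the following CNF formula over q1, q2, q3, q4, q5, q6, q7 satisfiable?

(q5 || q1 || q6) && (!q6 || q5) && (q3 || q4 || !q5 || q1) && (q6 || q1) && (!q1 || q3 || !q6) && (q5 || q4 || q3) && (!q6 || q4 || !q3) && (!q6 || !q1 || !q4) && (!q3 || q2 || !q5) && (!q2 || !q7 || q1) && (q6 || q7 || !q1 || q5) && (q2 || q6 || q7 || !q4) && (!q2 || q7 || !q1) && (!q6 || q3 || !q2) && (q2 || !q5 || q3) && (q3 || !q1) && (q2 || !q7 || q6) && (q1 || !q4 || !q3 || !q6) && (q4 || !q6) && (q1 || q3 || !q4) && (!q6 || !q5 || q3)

Case q6 = false:
Unit clause (q1) forces q1 = true.
Unit clause (q3) forces q3 = true.
Case q2 = true:
Unit clause (q7) forces q7 = true.
Every clause is now satisfied; q4, q5 are unconstrained.
A satisfying assignment: q1: true,  q2: true,  q3: true,  q4: true,  q5: false,  q6: false,  q7: true.

Yes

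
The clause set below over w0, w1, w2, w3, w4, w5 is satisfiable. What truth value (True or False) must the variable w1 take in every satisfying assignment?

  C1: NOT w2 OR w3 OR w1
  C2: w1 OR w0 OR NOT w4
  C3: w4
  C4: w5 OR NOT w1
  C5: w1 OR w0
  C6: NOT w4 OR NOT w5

False

Suppose w1 = true.
The clause (w4) is unit, so w4 = true.
The clause (w5) is unit, so w5 = true.
But (NOT w5) is also a unit clause — contradiction.
So every satisfying assignment has w1 = False.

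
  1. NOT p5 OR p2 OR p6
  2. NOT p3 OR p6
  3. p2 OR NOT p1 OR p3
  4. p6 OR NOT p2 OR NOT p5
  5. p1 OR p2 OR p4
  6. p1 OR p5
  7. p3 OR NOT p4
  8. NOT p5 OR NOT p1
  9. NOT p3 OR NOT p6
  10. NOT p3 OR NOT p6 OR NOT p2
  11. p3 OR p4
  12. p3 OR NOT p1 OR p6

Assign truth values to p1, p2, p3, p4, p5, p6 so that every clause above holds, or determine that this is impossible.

Try p3 = false.
(NOT p4) alone gives p4 = false.
But (p4) is also a unit clause — contradiction.
Undo p3 and try p3 = true.
(p6) alone gives p6 = true.
But (NOT p6) is also a unit clause — contradiction.
Both values of p3 lead to a conflict.

UNSATISFIABLE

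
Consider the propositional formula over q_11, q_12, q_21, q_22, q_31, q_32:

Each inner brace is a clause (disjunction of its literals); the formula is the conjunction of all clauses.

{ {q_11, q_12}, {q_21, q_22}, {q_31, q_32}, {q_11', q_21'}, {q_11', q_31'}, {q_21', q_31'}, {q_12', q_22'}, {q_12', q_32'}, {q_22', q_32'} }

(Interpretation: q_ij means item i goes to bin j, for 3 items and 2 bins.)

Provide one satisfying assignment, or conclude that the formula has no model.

UNSATISFIABLE

Branch on q_11: set q_11 = 1.
(q_21') alone gives q_21 = 0.
(q_22) alone gives q_22 = 1.
(q_31') alone gives q_31 = 0.
(q_32) alone gives q_32 = 1.
But (q_32') is also a unit clause — contradiction.
Backtrack on q_11: now try q_11 = 0.
(q_12) alone gives q_12 = 1.
(q_22') alone gives q_22 = 0.
(q_21) alone gives q_21 = 1.
(q_31') alone gives q_31 = 0.
(q_32) alone gives q_32 = 1.
But (q_32') is also a unit clause — contradiction.
Both values of q_11 lead to a conflict.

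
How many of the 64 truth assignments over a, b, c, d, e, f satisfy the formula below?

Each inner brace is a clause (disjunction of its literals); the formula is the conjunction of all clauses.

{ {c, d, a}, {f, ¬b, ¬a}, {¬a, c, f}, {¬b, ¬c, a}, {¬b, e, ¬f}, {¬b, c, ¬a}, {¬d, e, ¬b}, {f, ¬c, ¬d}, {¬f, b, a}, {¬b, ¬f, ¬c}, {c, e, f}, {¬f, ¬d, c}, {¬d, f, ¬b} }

There are 2^6 = 64 truth assignments over (a, b, c, d, e, f).
Split on e. With e = True, the clauses containing e are satisfied and ¬e drops from the rest; 6 of the 2^5 = 32 assignments to the other variables satisfy what remains.
With e = False, by the same count on the reduced clause set, 5 assignments work.
(One model: a=F, b=F, c=F, d=T, e=T, f=F.)
Total: 6 + 5 = 11.

11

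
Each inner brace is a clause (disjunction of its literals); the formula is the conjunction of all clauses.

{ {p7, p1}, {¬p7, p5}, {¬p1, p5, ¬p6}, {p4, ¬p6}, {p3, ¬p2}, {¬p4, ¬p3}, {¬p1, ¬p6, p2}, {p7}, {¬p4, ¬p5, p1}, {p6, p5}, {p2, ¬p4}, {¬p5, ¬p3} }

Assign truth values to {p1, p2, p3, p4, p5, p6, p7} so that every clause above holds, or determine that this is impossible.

Unit clause (p7) forces p7 = True.
Unit clause (p5) forces p5 = True.
Unit clause (¬p3) forces p3 = False.
Unit clause (¬p2) forces p2 = False.
Unit clause (¬p4) forces p4 = False.
Unit clause (¬p6) forces p6 = False.
No clause remains; p1 is free.

p1 ↦ True; p2 ↦ False; p3 ↦ False; p4 ↦ False; p5 ↦ True; p6 ↦ False; p7 ↦ True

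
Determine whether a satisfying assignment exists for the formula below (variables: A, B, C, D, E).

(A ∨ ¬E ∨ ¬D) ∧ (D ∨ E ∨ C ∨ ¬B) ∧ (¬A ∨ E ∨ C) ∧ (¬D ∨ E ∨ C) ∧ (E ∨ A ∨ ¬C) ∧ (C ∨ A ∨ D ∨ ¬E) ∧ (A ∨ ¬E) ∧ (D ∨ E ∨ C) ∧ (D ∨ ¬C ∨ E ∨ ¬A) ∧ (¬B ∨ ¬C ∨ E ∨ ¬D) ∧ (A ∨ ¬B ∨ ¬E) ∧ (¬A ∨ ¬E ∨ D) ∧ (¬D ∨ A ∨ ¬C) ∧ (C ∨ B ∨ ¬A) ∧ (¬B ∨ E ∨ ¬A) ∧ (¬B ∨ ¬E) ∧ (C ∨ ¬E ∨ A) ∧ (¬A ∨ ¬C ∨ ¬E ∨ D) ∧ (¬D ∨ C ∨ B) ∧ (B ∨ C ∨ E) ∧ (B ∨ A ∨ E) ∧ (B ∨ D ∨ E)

Branch on A: set A = True.
Branch on E: set E = True.
Unit clause (D) forces D = True.
Unit clause (¬B) forces B = False.
Unit clause (C) forces C = True.
Every clause now holds.
A satisfying assignment: A: True, B: False, C: True, D: True, E: True.

Yes, satisfiable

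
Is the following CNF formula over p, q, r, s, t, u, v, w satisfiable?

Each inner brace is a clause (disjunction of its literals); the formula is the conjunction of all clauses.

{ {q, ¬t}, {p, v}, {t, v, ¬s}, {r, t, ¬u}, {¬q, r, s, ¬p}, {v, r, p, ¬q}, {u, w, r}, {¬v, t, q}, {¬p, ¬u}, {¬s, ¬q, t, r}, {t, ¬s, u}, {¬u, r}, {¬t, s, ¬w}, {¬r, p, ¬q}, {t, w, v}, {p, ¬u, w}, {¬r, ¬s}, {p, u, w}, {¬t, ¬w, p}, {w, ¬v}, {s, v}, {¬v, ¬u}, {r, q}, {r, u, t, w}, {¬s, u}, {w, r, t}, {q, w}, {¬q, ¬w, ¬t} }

Satisfiable

Branch on q: set q = True.
Branch on p: set p = True.
(¬u) alone gives u = False.
(¬s) alone gives s = False.
(r) alone gives r = True.
(v) alone gives v = True.
(w) alone gives w = True.
(¬t) alone gives t = False.
This assignment satisfies each clause.
A satisfying assignment: p=True; q=True; r=True; s=False; t=False; u=False; v=True; w=True.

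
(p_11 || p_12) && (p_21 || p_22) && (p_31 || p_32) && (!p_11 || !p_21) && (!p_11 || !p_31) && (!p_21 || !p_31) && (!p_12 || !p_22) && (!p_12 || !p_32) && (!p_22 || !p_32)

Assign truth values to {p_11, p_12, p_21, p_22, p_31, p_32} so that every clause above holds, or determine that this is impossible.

UNSATISFIABLE

Case p_11 = true:
(!p_21) alone gives p_21 = false.
(p_22) alone gives p_22 = true.
(!p_31) alone gives p_31 = false.
(p_32) alone gives p_32 = true.
But (!p_32) is also a unit clause — contradiction.
So p_11 must be the other value — set p_11 = false.
(p_12) alone gives p_12 = true.
(!p_22) alone gives p_22 = false.
(p_21) alone gives p_21 = true.
(!p_31) alone gives p_31 = false.
(p_32) alone gives p_32 = true.
But (!p_32) is also a unit clause — contradiction.
Neither p_11 = true nor p_11 = false works.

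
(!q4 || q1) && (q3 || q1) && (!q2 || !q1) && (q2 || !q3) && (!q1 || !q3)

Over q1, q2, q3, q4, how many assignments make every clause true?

3

There are 2^4 = 16 truth assignments over (q1, q2, q3, q4).
Check each against the 5 clauses (columns in the order q1, q2, q3, q4):
  F F F F  ✗ fails (q3 || q1)
  F F F T  ✗ fails (!q4 || q1)
  F F T F  ✗ fails (q2 || !q3)
  F F T T  ✗ fails (!q4 || q1)
  F T F F  ✗ fails (q3 || q1)
  F T F T  ✗ fails (!q4 || q1)
  F T T F  ✓ satisfies all
  F T T T  ✗ fails (!q4 || q1)
  T F F F  ✓ satisfies all
  T F F T  ✓ satisfies all
  T F T F  ✗ fails (q2 || !q3)
  T F T T  ✗ fails (q2 || !q3)
  T T F F  ✗ fails (!q2 || !q1)
  T T F T  ✗ fails (!q2 || !q1)
  T T T F  ✗ fails (!q2 || !q1)
  T T T T  ✗ fails (!q2 || !q1)
3 of the 16 rows are models.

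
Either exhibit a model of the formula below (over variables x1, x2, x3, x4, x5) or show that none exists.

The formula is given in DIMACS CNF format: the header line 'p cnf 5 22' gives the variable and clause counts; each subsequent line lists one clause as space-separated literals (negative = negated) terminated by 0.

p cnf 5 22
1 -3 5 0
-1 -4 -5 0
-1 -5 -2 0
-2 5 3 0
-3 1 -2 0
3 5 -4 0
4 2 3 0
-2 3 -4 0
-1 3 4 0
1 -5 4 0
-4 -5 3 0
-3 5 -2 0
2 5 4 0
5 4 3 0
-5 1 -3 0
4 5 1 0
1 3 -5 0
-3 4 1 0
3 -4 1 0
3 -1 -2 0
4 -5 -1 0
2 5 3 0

x1: True,  x2: False,  x3: True,  x4: True,  x5: False

Suppose x1 = True.
Suppose x4 = True.
The clause (¬x5) is unit, so x5 = False.
The clause (x3) is unit, so x3 = True.
The clause (¬x2) is unit, so x2 = False.
Every clause now holds.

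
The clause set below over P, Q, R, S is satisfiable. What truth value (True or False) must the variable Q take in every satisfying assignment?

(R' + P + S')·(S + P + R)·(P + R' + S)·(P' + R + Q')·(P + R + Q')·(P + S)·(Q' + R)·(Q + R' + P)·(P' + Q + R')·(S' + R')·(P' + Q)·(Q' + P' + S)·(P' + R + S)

False

Suppose Q = 1.
(R) alone gives R = 1.
(S') alone gives S = 0.
(P) alone gives P = 1.
That conflicts with the unit clause (P').
So every satisfying assignment has Q = False.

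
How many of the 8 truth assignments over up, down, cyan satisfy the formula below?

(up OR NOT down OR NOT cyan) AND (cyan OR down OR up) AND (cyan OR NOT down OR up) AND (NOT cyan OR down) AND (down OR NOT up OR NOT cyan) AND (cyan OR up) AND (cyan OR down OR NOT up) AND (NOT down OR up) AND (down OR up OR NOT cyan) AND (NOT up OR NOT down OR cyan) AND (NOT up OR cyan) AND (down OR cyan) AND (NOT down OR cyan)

There are 2^3 = 8 truth assignments over (up, down, cyan).
Check each against the 13 clauses (columns in the order up, down, cyan):
  F F F  ✗ fails (cyan OR down OR up)
  F F T  ✗ fails (NOT cyan OR down)
  F T F  ✗ fails (cyan OR NOT down OR up)
  F T T  ✗ fails (up OR NOT down OR NOT cyan)
  T F F  ✗ fails (cyan OR down OR NOT up)
  T F T  ✗ fails (NOT cyan OR down)
  T T F  ✗ fails (NOT up OR NOT down OR cyan)
  T T T  ✓ satisfies all
1 of the 8 rows is a model.

1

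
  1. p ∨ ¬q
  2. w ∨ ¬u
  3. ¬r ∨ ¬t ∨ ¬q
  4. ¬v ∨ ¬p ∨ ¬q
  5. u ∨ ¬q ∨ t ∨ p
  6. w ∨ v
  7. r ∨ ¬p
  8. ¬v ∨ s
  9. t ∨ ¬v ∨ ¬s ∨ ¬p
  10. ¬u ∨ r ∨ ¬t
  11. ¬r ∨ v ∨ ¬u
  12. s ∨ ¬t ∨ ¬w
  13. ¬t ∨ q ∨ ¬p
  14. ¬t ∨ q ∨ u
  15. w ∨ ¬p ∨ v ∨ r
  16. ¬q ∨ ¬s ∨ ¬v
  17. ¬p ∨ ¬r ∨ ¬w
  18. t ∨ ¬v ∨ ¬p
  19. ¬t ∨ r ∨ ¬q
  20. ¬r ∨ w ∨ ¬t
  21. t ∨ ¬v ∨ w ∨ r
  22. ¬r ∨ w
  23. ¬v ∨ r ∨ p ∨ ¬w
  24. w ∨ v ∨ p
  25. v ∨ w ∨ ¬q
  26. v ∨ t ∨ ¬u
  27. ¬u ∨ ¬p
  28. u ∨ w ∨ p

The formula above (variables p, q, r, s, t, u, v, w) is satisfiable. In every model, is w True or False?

Suppose w = False.
The clause (¬u) is unit, so u = False.
The clause (v) is unit, so v = True.
The clause (s) is unit, so s = True.
The clause (¬q) is unit, so q = False.
The clause (¬t) is unit, so t = False.
The clause (¬p) is unit, so p = False.
Now (p) is unsatisfied and unit — conflict.
So every satisfying assignment has w = True.

True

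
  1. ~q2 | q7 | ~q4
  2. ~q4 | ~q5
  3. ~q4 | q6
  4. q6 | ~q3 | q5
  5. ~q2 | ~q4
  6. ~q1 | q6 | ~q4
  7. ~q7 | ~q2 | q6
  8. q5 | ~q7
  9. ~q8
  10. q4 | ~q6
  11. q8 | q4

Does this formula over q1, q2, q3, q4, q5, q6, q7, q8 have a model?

The clause (~q8) is unit, so q8 = 0.
The clause (q4) is unit, so q4 = 1.
The clause (~q5) is unit, so q5 = 0.
The clause (q6) is unit, so q6 = 1.
The clause (~q2) is unit, so q2 = 0.
The clause (~q7) is unit, so q7 = 0.
All clauses hold; q1, q3 can take either value.
A satisfying assignment: q1=1,  q2=0,  q3=1,  q4=1,  q5=0,  q6=1,  q7=0,  q8=0.

Yes, satisfiable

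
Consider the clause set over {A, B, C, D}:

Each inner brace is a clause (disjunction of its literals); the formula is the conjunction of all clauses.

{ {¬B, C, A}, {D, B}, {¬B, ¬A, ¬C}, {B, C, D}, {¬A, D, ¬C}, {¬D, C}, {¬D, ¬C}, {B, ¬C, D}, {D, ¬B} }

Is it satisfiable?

No, unsatisfiable

Branch on D: set D = True.
The clause (C) is unit, so C = True.
That conflicts with the unit clause (¬C).
Undo D and try D = False.
The clause (B) is unit, so B = True.
That conflicts with the unit clause (¬B).
Neither D = True nor D = False works.
No assignment satisfies every clause.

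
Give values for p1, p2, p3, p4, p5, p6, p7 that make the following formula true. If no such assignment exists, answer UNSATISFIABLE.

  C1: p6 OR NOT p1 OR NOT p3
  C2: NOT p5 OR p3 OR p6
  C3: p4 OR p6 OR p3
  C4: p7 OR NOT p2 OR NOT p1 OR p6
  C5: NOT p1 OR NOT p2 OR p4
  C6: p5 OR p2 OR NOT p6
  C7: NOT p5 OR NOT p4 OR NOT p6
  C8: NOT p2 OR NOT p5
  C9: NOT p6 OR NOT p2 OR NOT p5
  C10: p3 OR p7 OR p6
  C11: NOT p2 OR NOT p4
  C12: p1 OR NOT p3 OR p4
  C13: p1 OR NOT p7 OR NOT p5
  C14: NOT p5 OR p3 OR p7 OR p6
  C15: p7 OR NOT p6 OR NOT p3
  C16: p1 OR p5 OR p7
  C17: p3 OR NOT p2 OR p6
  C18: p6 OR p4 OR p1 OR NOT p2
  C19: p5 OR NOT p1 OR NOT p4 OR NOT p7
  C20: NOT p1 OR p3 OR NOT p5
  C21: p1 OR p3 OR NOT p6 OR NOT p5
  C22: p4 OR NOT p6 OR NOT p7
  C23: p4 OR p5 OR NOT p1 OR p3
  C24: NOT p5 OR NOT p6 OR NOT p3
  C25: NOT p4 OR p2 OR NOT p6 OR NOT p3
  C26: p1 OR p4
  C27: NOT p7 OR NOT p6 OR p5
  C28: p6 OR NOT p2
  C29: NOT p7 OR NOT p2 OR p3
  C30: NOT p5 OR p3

p1: false; p2: false; p3: true; p4: true; p5: true; p6: false; p7: false

Case p2 = false:
Case p5 = true:
(p3) alone gives p3 = true.
(NOT p6) alone gives p6 = false.
(NOT p1) alone gives p1 = false.
(p4) alone gives p4 = true.
(NOT p7) alone gives p7 = false.
This assignment satisfies each clause.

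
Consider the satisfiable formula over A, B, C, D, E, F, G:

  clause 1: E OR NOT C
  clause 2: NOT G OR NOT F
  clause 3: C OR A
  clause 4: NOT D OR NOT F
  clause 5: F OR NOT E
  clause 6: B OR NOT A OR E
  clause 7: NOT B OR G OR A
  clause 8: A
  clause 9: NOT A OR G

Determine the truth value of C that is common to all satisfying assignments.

Suppose C = true.
Unit clause (E) forces E = true.
Unit clause (F) forces F = true.
Unit clause (NOT G) forces G = false.
Unit clause (NOT D) forces D = false.
Unit clause (A) forces A = true.
Now (NOT A) is unsatisfied and unit — conflict.
So every satisfying assignment has C = False.

False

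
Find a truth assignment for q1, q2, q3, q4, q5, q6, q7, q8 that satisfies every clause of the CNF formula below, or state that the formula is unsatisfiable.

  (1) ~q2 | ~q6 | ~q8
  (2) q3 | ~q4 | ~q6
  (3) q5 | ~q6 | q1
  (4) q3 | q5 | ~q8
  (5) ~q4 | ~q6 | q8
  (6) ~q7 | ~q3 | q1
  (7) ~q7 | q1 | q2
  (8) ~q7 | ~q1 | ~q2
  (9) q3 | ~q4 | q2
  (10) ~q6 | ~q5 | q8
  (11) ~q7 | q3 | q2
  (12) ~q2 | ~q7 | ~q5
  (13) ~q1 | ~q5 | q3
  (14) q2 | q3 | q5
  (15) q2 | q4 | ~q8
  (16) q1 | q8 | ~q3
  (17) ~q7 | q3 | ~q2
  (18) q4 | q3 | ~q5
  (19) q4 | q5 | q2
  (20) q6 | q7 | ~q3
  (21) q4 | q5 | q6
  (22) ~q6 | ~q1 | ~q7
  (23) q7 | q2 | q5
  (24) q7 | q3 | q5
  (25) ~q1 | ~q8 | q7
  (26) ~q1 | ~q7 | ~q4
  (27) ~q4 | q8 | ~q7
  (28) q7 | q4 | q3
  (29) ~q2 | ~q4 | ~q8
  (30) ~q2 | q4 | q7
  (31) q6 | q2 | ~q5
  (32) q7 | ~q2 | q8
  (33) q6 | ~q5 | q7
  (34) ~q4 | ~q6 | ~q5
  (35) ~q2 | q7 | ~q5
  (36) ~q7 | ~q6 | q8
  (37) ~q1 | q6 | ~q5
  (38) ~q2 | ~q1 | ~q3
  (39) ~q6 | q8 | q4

Case q2 = 0:
Case q7 = 0:
(q5) alone gives q5 = 1.
(q6) alone gives q6 = 1.
(q8) alone gives q8 = 1.
(q4) alone gives q4 = 1.
Now (~q4) is unsatisfied and unit — conflict.
Undo q7 and try q7 = 1.
(q1) alone gives q1 = 1.
(q3) alone gives q3 = 1.
(~q6) alone gives q6 = 0.
(~q4) alone gives q4 = 0.
(~q8) alone gives q8 = 0.
(q5) alone gives q5 = 1.
Now (~q5) is unsatisfied and unit — conflict.
Both values of q7 lead to a conflict.
Undo q2 and try q2 = 1.
Case q6 = 0:
Case q7 = 0:
(~q3) alone gives q3 = 0.
(q5) alone gives q5 = 1.
Now (~q5) is unsatisfied and unit — conflict.
Undo q7 and try q7 = 1.
(~q1) alone gives q1 = 0.
(~q3) alone gives q3 = 0.
Now (q3) is unsatisfied and unit — conflict.
Both values of q7 lead to a conflict.
Undo q6 and try q6 = 1.
(~q8) alone gives q8 = 0.
(~q4) alone gives q4 = 0.
Now (q4) is unsatisfied and unit — conflict.
Both values of q6 lead to a conflict.
Both values of q2 lead to a conflict.

UNSATISFIABLE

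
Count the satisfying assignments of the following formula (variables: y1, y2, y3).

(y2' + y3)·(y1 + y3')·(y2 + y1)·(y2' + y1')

2

There are 2^3 = 8 truth assignments over (y1, y2, y3).
Split on y3. With y3 = 1, the clauses containing y3 are satisfied and y3' drops from the rest; 1 of the 2^2 = 4 assignments to the other variables satisfy what remains.
With y3 = 0, by the same count on the reduced clause set, 1 assignment works.
Total: 1 + 1 = 2.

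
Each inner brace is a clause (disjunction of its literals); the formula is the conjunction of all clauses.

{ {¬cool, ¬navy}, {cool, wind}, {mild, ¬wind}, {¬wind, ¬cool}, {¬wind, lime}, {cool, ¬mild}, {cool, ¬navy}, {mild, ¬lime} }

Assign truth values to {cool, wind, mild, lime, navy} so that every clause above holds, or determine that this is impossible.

Case cool = True:
Unit clause (¬navy) forces navy = False.
Unit clause (¬wind) forces wind = False.
Case mild = True:
All clauses hold; lime can take either value.

cool ↦ True; wind ↦ False; mild ↦ True; lime ↦ False; navy ↦ False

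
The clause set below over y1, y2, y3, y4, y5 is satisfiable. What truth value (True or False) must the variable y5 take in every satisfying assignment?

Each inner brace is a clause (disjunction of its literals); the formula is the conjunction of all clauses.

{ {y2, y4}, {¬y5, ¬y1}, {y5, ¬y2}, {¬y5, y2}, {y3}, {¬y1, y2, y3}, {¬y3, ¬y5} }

False

Suppose y5 = True.
(¬y1) alone gives y1 = False.
(y2) alone gives y2 = True.
(y3) alone gives y3 = True.
Now (¬y3) is unsatisfied and unit — conflict.
So every satisfying assignment has y5 = False.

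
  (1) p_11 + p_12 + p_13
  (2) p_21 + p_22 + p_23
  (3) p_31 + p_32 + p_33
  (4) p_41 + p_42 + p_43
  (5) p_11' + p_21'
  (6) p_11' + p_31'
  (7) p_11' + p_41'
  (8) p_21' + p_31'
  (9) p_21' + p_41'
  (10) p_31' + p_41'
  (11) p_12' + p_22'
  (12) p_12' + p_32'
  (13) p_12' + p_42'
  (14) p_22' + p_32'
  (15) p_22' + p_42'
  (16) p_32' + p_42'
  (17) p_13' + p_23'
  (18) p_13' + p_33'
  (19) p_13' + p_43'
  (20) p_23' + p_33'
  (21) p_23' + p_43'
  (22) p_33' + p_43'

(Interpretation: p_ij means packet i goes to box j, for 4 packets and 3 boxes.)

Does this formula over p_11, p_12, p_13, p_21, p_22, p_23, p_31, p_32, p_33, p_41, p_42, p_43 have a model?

Branch on p_11: set p_11 = 0.
Branch on p_12: set p_12 = 1.
The clause (p_22') is unit, so p_22 = 0.
The clause (p_32') is unit, so p_32 = 0.
The clause (p_42') is unit, so p_42 = 0.
Branch on p_21: set p_21 = 1.
The clause (p_31') is unit, so p_31 = 0.
The clause (p_33) is unit, so p_33 = 1.
The clause (p_41') is unit, so p_41 = 0.
The clause (p_43) is unit, so p_43 = 1.
That conflicts with the unit clause (p_43').
So p_21 must be the other value — set p_21 = 0.
The clause (p_23) is unit, so p_23 = 1.
The clause (p_13') is unit, so p_13 = 0.
The clause (p_33') is unit, so p_33 = 0.
The clause (p_31) is unit, so p_31 = 1.
The clause (p_41') is unit, so p_41 = 0.
The clause (p_43) is unit, so p_43 = 1.
That conflicts with the unit clause (p_43').
Neither p_21 = 1 nor p_21 = 0 works.
So p_12 must be the other value — set p_12 = 0.
The clause (p_13) is unit, so p_13 = 1.
The clause (p_23') is unit, so p_23 = 0.
The clause (p_33') is unit, so p_33 = 0.
The clause (p_43') is unit, so p_43 = 0.
Branch on p_21: set p_21 = 1.
The clause (p_31') is unit, so p_31 = 0.
The clause (p_32) is unit, so p_32 = 1.
The clause (p_41') is unit, so p_41 = 0.
The clause (p_42) is unit, so p_42 = 1.
That conflicts with the unit clause (p_42').
So p_21 must be the other value — set p_21 = 0.
The clause (p_22) is unit, so p_22 = 1.
The clause (p_32') is unit, so p_32 = 0.
The clause (p_31) is unit, so p_31 = 1.
The clause (p_41') is unit, so p_41 = 0.
The clause (p_42) is unit, so p_42 = 1.
That conflicts with the unit clause (p_42').
Neither p_21 = 1 nor p_21 = 0 works.
Neither p_12 = 1 nor p_12 = 0 works.
So p_11 must be the other value — set p_11 = 1.
The clause (p_21') is unit, so p_21 = 0.
The clause (p_31') is unit, so p_31 = 0.
The clause (p_41') is unit, so p_41 = 0.
Branch on p_22: set p_22 = 1.
The clause (p_12') is unit, so p_12 = 0.
The clause (p_32') is unit, so p_32 = 0.
The clause (p_33) is unit, so p_33 = 1.
The clause (p_42') is unit, so p_42 = 0.
The clause (p_43) is unit, so p_43 = 1.
That conflicts with the unit clause (p_43').
So p_22 must be the other value — set p_22 = 0.
The clause (p_23) is unit, so p_23 = 1.
The clause (p_13') is unit, so p_13 = 0.
The clause (p_33') is unit, so p_33 = 0.
The clause (p_32) is unit, so p_32 = 1.
The clause (p_12') is unit, so p_12 = 0.
The clause (p_42') is unit, so p_42 = 0.
The clause (p_43) is unit, so p_43 = 1.
That conflicts with the unit clause (p_43').
Neither p_22 = 1 nor p_22 = 0 works.
Neither p_11 = 1 nor p_11 = 0 works.
No assignment satisfies every clause.

No, unsatisfiable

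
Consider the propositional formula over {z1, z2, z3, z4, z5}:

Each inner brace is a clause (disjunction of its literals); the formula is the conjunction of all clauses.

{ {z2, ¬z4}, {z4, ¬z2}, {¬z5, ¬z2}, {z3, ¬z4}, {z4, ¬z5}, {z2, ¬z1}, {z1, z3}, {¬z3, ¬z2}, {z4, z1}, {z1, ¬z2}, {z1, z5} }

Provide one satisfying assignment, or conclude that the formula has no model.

UNSATISFIABLE

Branch on z2: set z2 = True.
From the singleton clause (z4), z4 = True.
From the singleton clause (¬z5), z5 = False.
From the singleton clause (z3), z3 = True.
Now (¬z3) is unsatisfied and unit — conflict.
That branch fails; take z2 = False instead.
From the singleton clause (¬z4), z4 = False.
From the singleton clause (¬z5), z5 = False.
From the singleton clause (¬z1), z1 = False.
Now (z1) is unsatisfied and unit — conflict.
Either choice for z2 ends in contradiction.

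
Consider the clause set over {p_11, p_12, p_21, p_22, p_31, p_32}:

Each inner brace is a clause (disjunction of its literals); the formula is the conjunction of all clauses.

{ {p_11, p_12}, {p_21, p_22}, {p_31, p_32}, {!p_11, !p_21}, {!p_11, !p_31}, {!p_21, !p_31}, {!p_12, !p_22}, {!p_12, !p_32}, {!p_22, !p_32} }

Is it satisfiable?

No, unsatisfiable

Branch on p_11: set p_11 = true.
Unit clause (!p_21) forces p_21 = false.
Unit clause (p_22) forces p_22 = true.
Unit clause (!p_31) forces p_31 = false.
Unit clause (p_32) forces p_32 = true.
That conflicts with the unit clause (!p_32).
Backtrack on p_11: now try p_11 = false.
Unit clause (p_12) forces p_12 = true.
Unit clause (!p_22) forces p_22 = false.
Unit clause (p_21) forces p_21 = true.
Unit clause (!p_31) forces p_31 = false.
Unit clause (p_32) forces p_32 = true.
That conflicts with the unit clause (!p_32).
Neither p_11 = true nor p_11 = false works.
No assignment satisfies every clause.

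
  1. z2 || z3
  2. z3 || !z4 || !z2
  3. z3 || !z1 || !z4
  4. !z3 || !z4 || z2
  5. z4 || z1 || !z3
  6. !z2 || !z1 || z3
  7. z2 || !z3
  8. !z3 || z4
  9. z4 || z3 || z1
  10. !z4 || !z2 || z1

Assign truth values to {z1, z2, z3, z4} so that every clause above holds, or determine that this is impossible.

z1: true, z2: true, z3: true, z4: true

Case z2 = true:
Case z3 = true:
Unit clause (z4) forces z4 = true.
Unit clause (z1) forces z1 = true.
This assignment satisfies each clause.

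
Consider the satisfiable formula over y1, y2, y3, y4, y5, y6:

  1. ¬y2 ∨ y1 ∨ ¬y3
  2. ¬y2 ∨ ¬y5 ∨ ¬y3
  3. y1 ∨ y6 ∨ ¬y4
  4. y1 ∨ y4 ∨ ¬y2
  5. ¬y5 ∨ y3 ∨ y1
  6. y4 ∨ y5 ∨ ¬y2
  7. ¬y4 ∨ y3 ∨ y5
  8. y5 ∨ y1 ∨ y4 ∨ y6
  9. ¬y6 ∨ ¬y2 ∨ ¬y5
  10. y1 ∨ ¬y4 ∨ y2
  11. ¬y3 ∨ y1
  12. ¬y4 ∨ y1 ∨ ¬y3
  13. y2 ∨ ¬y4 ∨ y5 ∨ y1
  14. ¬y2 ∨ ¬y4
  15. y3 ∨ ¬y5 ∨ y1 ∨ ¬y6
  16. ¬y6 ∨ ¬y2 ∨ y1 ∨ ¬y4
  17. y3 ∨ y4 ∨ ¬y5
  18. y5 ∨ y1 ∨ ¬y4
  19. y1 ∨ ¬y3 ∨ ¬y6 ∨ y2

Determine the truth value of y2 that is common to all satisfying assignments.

Suppose y2 = True.
The clause (¬y4) is unit, so y4 = False.
The clause (y1) is unit, so y1 = True.
The clause (y5) is unit, so y5 = True.
The clause (¬y3) is unit, so y3 = False.
Now (y3) is unsatisfied and unit — conflict.
So every satisfying assignment has y2 = False.

False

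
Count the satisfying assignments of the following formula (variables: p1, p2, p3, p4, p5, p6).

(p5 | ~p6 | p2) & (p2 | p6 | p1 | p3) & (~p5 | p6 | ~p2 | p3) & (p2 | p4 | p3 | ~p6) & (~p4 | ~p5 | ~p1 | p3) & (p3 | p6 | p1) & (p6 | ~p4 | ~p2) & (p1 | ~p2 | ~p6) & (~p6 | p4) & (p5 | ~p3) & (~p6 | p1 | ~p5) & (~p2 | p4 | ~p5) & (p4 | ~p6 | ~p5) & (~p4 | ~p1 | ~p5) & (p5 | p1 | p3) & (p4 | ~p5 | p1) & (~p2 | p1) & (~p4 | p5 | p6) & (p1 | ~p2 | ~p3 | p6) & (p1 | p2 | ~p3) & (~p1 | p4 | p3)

2

There are 2^6 = 64 truth assignments over (p1, p2, p3, p4, p5, p6).
Split on p1. With p1 = 1, the clauses containing p1 are satisfied and ~p1 drops from the rest; 2 of the 2^5 = 32 assignments to the other variables satisfy what remains.
With p1 = 0, by the same count on the reduced clause set, 0 assignments work.
Total: 2 + 0 = 2.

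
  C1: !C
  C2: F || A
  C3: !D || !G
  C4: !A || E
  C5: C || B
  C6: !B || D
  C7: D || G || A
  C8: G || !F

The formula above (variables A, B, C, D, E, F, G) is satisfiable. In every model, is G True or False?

Suppose G = true.
(!C) alone gives C = false.
(!D) alone gives D = false.
(B) alone gives B = true.
But (!B) is also a unit clause — contradiction.
So every satisfying assignment has G = False.

False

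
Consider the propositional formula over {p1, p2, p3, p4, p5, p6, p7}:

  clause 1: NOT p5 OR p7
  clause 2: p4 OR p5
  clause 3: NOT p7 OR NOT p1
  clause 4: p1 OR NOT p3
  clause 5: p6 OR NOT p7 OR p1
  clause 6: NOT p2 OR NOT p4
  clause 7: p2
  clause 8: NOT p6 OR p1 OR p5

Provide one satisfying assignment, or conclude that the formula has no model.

From the singleton clause (p2), p2 = true.
From the singleton clause (NOT p4), p4 = false.
From the singleton clause (p5), p5 = true.
From the singleton clause (p7), p7 = true.
From the singleton clause (NOT p1), p1 = false.
From the singleton clause (NOT p3), p3 = false.
From the singleton clause (p6), p6 = true.
Every clause now holds.

p1: false, p2: true, p3: false, p4: false, p5: true, p6: true, p7: true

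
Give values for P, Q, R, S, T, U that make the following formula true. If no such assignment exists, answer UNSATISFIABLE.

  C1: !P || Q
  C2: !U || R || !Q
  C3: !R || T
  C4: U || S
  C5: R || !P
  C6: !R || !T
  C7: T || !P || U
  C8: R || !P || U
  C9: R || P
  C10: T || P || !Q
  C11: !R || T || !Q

Case P = false:
From the singleton clause (R), R = true.
From the singleton clause (T), T = true.
That conflicts with the unit clause (!T).
Undo P and try P = true.
From the singleton clause (Q), Q = true.
From the singleton clause (R), R = true.
From the singleton clause (T), T = true.
That conflicts with the unit clause (!T).
Neither P = true nor P = false works.

UNSATISFIABLE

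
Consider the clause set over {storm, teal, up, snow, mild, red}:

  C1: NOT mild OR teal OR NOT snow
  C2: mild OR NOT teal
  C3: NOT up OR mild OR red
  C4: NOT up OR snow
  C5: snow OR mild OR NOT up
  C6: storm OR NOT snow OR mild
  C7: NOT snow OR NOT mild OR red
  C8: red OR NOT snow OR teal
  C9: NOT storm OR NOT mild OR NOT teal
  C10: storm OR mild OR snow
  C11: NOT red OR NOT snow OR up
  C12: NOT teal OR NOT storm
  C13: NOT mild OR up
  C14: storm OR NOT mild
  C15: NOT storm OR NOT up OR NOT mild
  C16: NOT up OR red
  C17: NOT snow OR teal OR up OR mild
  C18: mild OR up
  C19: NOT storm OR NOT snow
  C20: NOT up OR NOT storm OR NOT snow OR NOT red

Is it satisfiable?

Try mild = true.
Unit clause (up) forces up = true.
Unit clause (snow) forces snow = true.
Unit clause (teal) forces teal = true.
Unit clause (red) forces red = true.
Unit clause (NOT storm) forces storm = false.
That conflicts with the unit clause (storm).
Undo mild and try mild = false.
Unit clause (NOT teal) forces teal = false.
Unit clause (up) forces up = true.
Unit clause (red) forces red = true.
Unit clause (snow) forces snow = true.
Unit clause (storm) forces storm = true.
That conflicts with the unit clause (NOT storm).
Either choice for mild ends in contradiction.
No assignment satisfies every clause.

Unsatisfiable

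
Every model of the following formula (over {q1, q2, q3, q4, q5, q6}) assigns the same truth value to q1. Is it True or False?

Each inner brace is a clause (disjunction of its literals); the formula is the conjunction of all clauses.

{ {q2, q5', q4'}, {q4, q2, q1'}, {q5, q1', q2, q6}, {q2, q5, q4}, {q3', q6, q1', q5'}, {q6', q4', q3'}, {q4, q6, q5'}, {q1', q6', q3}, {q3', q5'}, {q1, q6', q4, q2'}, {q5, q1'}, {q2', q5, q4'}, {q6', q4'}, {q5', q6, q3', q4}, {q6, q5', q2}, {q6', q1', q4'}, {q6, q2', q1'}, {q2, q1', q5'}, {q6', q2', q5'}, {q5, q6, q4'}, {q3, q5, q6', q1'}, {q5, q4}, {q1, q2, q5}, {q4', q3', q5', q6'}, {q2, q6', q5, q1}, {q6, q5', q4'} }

Suppose q1 = 1.
(q5) alone gives q5 = 1.
(q3') alone gives q3 = 0.
(q6') alone gives q6 = 0.
(q4) alone gives q4 = 1.
That conflicts with the unit clause (q4').
So every satisfying assignment has q1 = False.

False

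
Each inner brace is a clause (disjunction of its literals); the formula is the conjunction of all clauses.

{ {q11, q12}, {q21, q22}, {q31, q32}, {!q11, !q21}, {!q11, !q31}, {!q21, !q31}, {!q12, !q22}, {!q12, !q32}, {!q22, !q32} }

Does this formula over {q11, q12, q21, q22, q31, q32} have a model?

Branch on q11: set q11 = true.
From the singleton clause (!q21), q21 = false.
From the singleton clause (q22), q22 = true.
From the singleton clause (!q31), q31 = false.
From the singleton clause (q32), q32 = true.
Now (!q32) is unsatisfied and unit — conflict.
So q11 must be the other value — set q11 = false.
From the singleton clause (q12), q12 = true.
From the singleton clause (!q22), q22 = false.
From the singleton clause (q21), q21 = true.
From the singleton clause (!q31), q31 = false.
From the singleton clause (q32), q32 = true.
Now (!q32) is unsatisfied and unit — conflict.
Either choice for q11 ends in contradiction.
No assignment satisfies every clause.

No, unsatisfiable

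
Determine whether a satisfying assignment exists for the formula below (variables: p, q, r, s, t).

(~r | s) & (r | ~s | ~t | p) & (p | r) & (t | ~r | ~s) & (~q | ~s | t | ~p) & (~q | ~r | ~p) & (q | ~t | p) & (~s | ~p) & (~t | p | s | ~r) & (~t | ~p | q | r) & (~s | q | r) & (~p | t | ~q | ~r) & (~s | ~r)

Satisfiable

Suppose r = 0.
(p) alone gives p = 1.
(~s) alone gives s = 0.
Suppose t = 1.
(q) alone gives q = 1.
Every clause now holds.
A satisfying assignment: p=1,  q=1,  r=0,  s=0,  t=1.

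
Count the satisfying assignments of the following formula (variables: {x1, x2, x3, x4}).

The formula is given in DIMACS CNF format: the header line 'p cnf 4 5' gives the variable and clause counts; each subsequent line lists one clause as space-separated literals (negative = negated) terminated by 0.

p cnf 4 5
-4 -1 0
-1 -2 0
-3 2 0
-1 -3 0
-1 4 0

6

There are 2^4 = 16 truth assignments over (x1, x2, x3, x4).
Split on x3. With x3 = True, the clauses containing x3 are satisfied and ¬x3 drops from the rest; 2 of the 2^3 = 8 assignments to the other variables satisfy what remains.
With x3 = False, by the same count on the reduced clause set, 4 assignments work.
Total: 2 + 4 = 6.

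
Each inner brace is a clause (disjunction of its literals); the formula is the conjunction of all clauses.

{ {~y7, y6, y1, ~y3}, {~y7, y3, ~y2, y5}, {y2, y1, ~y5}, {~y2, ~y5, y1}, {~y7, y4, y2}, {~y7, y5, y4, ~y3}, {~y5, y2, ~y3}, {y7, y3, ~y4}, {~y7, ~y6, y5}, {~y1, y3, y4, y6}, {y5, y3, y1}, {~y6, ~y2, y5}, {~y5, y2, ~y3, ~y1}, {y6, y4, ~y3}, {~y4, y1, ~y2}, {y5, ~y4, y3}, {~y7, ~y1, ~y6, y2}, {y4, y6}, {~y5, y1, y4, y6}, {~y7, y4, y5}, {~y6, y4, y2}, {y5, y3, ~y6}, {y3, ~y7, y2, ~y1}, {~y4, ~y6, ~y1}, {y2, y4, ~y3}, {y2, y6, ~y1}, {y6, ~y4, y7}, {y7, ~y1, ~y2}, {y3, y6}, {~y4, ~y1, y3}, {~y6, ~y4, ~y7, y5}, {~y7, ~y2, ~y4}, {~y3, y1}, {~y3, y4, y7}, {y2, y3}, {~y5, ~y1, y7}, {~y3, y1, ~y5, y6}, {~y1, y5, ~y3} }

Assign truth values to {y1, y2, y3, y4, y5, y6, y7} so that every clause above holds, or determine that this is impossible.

y1: 1, y2: 1, y3: 0, y4: 0, y5: 1, y6: 1, y7: 1

Branch on y4: set y4 = 0.
Unit clause (y6) forces y6 = 1.
Unit clause (y2) forces y2 = 1.
Unit clause (y5) forces y5 = 1.
Unit clause (y1) forces y1 = 1.
Unit clause (y7) forces y7 = 1.
All clauses hold; y3 can take either value.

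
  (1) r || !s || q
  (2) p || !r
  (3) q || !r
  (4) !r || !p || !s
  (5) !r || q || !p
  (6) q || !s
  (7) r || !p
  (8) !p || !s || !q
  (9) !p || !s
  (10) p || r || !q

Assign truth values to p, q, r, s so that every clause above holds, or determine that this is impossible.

Case p = false:
Unit clause (!r) forces r = false.
Unit clause (!q) forces q = false.
Unit clause (!s) forces s = false.
This assignment satisfies each clause.

p ↦ false; q ↦ false; r ↦ false; s ↦ false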